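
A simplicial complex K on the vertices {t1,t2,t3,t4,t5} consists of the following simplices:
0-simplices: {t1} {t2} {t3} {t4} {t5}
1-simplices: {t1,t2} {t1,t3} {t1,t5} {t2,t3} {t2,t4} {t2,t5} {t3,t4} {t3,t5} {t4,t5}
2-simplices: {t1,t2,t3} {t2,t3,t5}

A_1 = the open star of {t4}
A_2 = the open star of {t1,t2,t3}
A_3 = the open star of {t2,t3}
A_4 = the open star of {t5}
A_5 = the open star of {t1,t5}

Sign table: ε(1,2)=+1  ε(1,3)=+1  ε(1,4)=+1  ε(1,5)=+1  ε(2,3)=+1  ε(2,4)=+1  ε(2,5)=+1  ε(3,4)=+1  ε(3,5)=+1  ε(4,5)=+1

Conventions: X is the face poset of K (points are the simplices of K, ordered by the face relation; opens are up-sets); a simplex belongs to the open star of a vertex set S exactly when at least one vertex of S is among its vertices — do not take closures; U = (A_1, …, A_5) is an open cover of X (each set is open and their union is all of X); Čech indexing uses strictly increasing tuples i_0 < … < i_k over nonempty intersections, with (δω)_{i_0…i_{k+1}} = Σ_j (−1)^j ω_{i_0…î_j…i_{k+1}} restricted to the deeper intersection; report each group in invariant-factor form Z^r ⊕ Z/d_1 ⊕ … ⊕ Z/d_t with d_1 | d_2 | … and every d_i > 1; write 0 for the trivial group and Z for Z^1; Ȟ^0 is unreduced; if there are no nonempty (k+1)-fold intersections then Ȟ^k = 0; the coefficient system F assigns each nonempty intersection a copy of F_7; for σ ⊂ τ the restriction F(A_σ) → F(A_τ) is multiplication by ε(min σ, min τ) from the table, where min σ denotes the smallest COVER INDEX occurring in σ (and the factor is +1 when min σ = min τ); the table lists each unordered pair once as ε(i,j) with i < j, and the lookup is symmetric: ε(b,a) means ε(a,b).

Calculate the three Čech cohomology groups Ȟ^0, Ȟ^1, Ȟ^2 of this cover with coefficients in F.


intersection data:
  A1={{t4},{t2,t4},{t3,t4},{t4,t5}} A2={{t1},{t2},{t3},{t1,t2},{t1,t3},{t1,t5},{t2,t3},{t2,t4},{t2,t5},{t3,t4},{t3,t5},{t1,t2,t3},{t2,t3,t5}} A3={{t2},{t3},{t1,t2},{t1,t3},{t2,t3},{t2,t4},{t2,t5},{t3,t4},{t3,t5},{t1,t2,t3},{t2,t3,t5}} A4={{t5},{t1,t5},{t2,t5},{t3,t5},{t4,t5},{t2,t3,t5}} A5={{t1},{t5},{t1,t2},{t1,t3},{t1,t5},{t2,t5},{t3,t5},{t4,t5},{t1,t2,t3},{t2,t3,t5}}
  A12={{t2,t4},{t3,t4}} A13={{t2,t4},{t3,t4}} A14={{t4,t5}} A15={{t4,t5}} A23={{t2},{t3},{t1,t2},{t1,t3},{t2,t3},{t2,t4},{t2,t5},{t3,t4},{t3,t5},{t1,t2,t3},{t2,t3,t5}} A24={{t1,t5},{t2,t5},{t3,t5},{t2,t3,t5}} A25={{t1},{t1,t2},{t1,t3},{t1,t5},{t2,t5},{t3,t5},{t1,t2,t3},{t2,t3,t5}} A34={{t2,t5},{t3,t5},{t2,t3,t5}} A35={{t1,t2},{t1,t3},{t2,t5},{t3,t5},{t1,t2,t3},{t2,t3,t5}} A45={{t5},{t1,t5},{t2,t5},{t3,t5},{t4,t5},{t2,t3,t5}}
  A123={{t2,t4},{t3,t4}} A145={{t4,t5}} A234={{t2,t5},{t3,t5},{t2,t3,t5}} A235={{t1,t2},{t1,t3},{t2,t5},{t3,t5},{t1,t2,t3},{t2,t3,t5}} A245={{t1,t5},{t2,t5},{t3,t5},{t2,t3,t5}} A345={{t2,t5},{t3,t5},{t2,t3,t5}}
  A2345={{t2,t5},{t3,t5},{t2,t3,t5}}
C dims 5,10,6,1; δ0: rk_F7 4; δ1: rk_F7 5; δ2: rk_F7 1
Ȟ^0 = (5 − 4) − 0 = 1, so Ȟ^0 ≅ Z/7
Ȟ^1 = (10 − 5) − 4 = 1, so Ȟ^1 ≅ Z/7
Ȟ^2 = (6 − 1) − 5 = 0, so Ȟ^2 ≅ 0

Ȟ^0(U;F) ≅ Z/7, Ȟ^1(U;F) ≅ Z/7 and Ȟ^2(U;F) ≅ 0


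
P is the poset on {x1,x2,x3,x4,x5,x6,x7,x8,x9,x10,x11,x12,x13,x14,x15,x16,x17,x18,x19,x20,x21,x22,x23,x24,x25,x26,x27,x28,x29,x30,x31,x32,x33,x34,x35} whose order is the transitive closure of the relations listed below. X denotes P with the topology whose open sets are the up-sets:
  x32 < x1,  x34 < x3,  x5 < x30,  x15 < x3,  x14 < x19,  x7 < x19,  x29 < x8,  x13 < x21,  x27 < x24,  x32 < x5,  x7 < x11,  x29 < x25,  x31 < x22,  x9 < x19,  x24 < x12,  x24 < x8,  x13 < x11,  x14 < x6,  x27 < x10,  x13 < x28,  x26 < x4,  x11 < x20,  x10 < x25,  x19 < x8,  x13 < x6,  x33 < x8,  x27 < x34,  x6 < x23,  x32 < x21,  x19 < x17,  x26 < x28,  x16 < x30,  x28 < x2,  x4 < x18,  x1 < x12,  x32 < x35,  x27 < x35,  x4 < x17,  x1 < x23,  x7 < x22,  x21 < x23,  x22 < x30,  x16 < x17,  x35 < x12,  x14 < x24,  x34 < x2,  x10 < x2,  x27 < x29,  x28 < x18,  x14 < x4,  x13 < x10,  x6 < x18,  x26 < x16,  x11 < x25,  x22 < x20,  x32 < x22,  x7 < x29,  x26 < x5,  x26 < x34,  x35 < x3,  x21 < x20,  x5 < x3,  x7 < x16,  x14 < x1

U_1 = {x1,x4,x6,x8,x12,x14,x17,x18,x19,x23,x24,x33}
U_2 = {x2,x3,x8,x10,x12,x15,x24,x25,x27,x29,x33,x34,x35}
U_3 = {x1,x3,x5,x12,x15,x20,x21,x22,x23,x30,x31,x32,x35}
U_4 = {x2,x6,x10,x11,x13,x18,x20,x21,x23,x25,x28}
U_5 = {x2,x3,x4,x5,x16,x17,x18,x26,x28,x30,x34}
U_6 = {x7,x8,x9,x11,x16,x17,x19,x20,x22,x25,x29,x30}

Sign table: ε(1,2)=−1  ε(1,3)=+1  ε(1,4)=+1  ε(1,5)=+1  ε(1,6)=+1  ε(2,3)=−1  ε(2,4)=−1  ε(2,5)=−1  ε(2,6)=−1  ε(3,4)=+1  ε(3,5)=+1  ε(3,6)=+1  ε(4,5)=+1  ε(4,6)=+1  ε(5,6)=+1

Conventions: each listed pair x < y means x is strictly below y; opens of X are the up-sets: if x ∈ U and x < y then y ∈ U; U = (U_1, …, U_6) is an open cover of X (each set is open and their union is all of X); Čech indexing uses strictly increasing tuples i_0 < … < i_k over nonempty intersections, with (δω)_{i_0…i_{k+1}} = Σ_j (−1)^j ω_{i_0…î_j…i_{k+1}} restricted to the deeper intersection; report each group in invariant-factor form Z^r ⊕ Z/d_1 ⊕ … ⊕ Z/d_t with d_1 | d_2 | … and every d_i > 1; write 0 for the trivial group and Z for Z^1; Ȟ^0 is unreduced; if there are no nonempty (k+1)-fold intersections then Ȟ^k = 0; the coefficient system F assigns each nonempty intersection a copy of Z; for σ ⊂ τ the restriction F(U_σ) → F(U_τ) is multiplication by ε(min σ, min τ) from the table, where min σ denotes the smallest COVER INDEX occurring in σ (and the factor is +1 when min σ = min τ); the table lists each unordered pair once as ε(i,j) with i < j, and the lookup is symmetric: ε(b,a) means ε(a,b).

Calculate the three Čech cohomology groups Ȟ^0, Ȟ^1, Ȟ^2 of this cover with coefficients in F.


nonempty overlaps:
  U12={x8,x12,x24,x33} U13={x1,x12,x23} U14={x6,x18,x23} U15={x4,x17,x18} U16={x8,x17,x19} U23={x3,x12,x15,x35} U24={x2,x10,x25} U25={x2,x3,x34} U26={x8,x25,x29} U34={x20,x21,x23} U35={x3,x5,x30} U36={x20,x22,x30} U45={x2,x18,x28} U46={x11,x20,x25} U56={x16,x17,x30}
  U123={x12} U126={x8} U134={x23} U145={x18} U156={x17} U235={x3} U245={x2} U246={x25} U346={x20} U356={x30}
C dims 6,15,10; δ0: rk 5, SNF 1^5; δ1: rk 10, SNF 1^9·2
degree 0: 6−5−0 = 1 → Ȟ^0 ≅ Z
degree 1: 15−10−5 = 0 → Ȟ^1 ≅ 0
degree 2: 10−0−10 = 0 plus torsion [2] → Ȟ^2 ≅ Z/2

Ȟ^0 = Z; Ȟ^1 = 0; Ȟ^2 = Z/2


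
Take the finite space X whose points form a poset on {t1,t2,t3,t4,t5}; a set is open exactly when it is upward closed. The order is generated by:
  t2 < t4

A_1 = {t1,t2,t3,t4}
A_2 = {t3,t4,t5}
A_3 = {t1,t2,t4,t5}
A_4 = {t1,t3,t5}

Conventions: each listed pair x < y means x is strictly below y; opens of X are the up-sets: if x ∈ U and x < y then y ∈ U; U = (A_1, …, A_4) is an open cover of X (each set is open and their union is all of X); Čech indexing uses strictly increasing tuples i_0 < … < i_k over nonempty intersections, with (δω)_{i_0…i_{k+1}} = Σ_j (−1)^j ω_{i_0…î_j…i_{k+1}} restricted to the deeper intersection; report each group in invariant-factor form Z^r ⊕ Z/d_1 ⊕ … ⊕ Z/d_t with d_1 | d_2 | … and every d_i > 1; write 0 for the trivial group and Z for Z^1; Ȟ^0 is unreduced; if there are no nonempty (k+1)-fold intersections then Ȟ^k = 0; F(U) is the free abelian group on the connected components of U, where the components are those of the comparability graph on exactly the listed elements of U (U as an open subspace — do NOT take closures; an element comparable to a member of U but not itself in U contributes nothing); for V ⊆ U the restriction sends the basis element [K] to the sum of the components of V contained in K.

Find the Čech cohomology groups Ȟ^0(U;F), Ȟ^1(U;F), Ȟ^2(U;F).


Ȟ^0 ≅ Z^4,  Ȟ^1 ≅ 0,  Ȟ^2 ≅ 0

nonempty overlaps:
  A12={t3,t4} A13={t1,t2,t4} A14={t1,t3} A23={t4,t5} A24={t3,t5} A34={t1,t5}
  A123={t4} A124={t3} A134={t1} A234={t5}
components per intersection:
  A1: {t1} {t2,t4} {t3}
  A2: {t3} {t4} {t5}
  A3: {t1} {t2,t4} {t5}
  A4: {t1} {t3} {t5}
  A12: {t3} {t4}
  A13: {t1} {t2,t4}
  A14: {t1} {t3}
  A23: {t4} {t5}
  A24: {t3} {t5}
  A34: {t1} {t5}
  A123: {t4}
  A124: {t3}
  A134: {t1}
  A234: {t5}
C dims 12,12,4; δ0: rk 8, SNF 1^8; δ1: rk 4, SNF 1^4
degree 0: 12−8−0 = 4 → Ȟ^0 ≅ Z^4
degree 1: 12−4−8 = 0 → Ȟ^1 ≅ 0
degree 2: 4−0−4 = 0 → Ȟ^2 ≅ 0


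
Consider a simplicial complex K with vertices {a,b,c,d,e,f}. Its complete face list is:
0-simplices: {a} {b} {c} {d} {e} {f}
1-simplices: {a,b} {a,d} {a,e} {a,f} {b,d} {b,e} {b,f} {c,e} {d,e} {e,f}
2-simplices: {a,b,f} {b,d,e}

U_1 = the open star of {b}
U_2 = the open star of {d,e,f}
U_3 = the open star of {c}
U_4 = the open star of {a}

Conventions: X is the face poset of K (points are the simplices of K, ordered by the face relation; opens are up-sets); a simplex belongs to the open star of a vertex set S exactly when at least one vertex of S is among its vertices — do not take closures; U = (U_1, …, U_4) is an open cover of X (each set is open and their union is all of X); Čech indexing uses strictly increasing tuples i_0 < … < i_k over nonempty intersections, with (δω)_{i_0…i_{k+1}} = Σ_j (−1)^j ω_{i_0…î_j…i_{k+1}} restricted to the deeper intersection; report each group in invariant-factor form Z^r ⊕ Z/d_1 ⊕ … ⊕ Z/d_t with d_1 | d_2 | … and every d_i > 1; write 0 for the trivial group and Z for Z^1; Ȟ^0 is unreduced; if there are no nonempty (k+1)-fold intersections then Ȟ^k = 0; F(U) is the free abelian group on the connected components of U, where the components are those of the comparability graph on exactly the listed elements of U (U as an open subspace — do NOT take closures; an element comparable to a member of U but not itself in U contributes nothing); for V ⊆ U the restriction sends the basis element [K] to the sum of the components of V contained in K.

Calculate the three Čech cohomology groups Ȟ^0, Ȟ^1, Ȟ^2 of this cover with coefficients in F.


Ȟ^0 = Z, Ȟ^1 = Z^3 and Ȟ^2 = 0

cover nerve:
  U1={{b},{a,b},{b,d},{b,e},{b,f},{a,b,f},{b,d,e}} U2={{d},{e},{f},{a,d},{a,e},{a,f},{b,d},{b,e},{b,f},{c,e},{d,e},{e,f},{a,b,f},{b,d,e}} U3={{c},{c,e}} U4={{a},{a,b},{a,d},{a,e},{a,f},{a,b,f}}
  U12={{b,d},{b,e},{b,f},{a,b,f},{b,d,e}} U14={{a,b},{a,b,f}} U23={{c,e}} U24={{a,d},{a,e},{a,f},{a,b,f}}
  U124={{a,b,f}}
components per intersection:
  U1: {{b},{a,b},{b,d},{b,e},{b,f},{a,b,f},{b,d,e}}
  U2: {{d},{e},{f},{a,d},{a,e},{a,f},{b,d},{b,e},{b,f},{c,e},{d,e},{e,f},{a,b,f},{b,d,e}}
  U3: {{c},{c,e}}
  U4: {{a},{a,b},{a,d},{a,e},{a,f},{a,b,f}}
  U12: {{b,d},{b,e},{b,d,e}} {{b,f},{a,b,f}}
  U14: {{a,b},{a,b,f}}
  U23: {{c,e}}
  U24: {{a,d}} {{a,e}} {{a,f},{a,b,f}}
  U124: {{a,b,f}}
C dims 4,7,1; δ0: rk 3, SNF 1^3; δ1: rk 1, SNF 1^1
Ȟ^0: (4−3)−0=1 ⇒ Z
Ȟ^1: (7−1)−3=3 ⇒ Z^3
Ȟ^2: (1−0)−1=0 ⇒ 0


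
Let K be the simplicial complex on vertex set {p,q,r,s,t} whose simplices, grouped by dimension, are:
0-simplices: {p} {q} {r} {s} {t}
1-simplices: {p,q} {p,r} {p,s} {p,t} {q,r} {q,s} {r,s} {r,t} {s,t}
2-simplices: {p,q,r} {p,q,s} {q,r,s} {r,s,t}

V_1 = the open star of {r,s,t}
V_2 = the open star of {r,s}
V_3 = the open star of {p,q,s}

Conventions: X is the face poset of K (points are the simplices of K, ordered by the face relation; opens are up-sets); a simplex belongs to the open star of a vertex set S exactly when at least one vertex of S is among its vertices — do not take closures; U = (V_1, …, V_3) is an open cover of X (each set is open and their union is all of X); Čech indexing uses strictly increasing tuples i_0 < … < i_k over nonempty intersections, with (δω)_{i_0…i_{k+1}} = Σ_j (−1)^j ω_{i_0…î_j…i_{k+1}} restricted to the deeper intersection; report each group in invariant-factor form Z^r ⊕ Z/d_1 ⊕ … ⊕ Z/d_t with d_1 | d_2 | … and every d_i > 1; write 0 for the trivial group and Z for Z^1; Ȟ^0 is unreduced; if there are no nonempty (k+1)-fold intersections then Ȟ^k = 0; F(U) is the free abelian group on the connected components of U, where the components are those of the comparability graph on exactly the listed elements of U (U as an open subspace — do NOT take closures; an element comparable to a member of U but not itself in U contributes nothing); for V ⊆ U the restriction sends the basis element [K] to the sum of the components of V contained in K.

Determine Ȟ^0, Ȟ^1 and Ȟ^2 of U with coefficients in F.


cover nerve:
  V1={{r},{s},{t},{p,r},{p,s},{p,t},{q,r},{q,s},{r,s},{r,t},{s,t},{p,q,r},{p,q,s},{q,r,s},{r,s,t}} V2={{r},{s},{p,r},{p,s},{q,r},{q,s},{r,s},{r,t},{s,t},{p,q,r},{p,q,s},{q,r,s},{r,s,t}} V3={{p},{q},{s},{p,q},{p,r},{p,s},{p,t},{q,r},{q,s},{r,s},{s,t},{p,q,r},{p,q,s},{q,r,s},{r,s,t}}
  V12={{r},{s},{p,r},{p,s},{q,r},{q,s},{r,s},{r,t},{s,t},{p,q,r},{p,q,s},{q,r,s},{r,s,t}} V13={{s},{p,r},{p,s},{p,t},{q,r},{q,s},{r,s},{s,t},{p,q,r},{p,q,s},{q,r,s},{r,s,t}} V23={{s},{p,r},{p,s},{q,r},{q,s},{r,s},{s,t},{p,q,r},{p,q,s},{q,r,s},{r,s,t}}
  V123={{s},{p,r},{p,s},{q,r},{q,s},{r,s},{s,t},{p,q,r},{p,q,s},{q,r,s},{r,s,t}}
components per intersection:
  V1: {{r},{s},{t},{p,r},{p,s},{p,t},{q,r},{q,s},{r,s},{r,t},{s,t},{p,q,r},{p,q,s},{q,r,s},{r,s,t}}
  V2: {{r},{s},{p,r},{p,s},{q,r},{q,s},{r,s},{r,t},{s,t},{p,q,r},{p,q,s},{q,r,s},{r,s,t}}
  V3: {{p},{q},{s},{p,q},{p,r},{p,s},{p,t},{q,r},{q,s},{r,s},{s,t},{p,q,r},{p,q,s},{q,r,s},{r,s,t}}
  V12: {{r},{s},{p,r},{p,s},{q,r},{q,s},{r,s},{r,t},{s,t},{p,q,r},{p,q,s},{q,r,s},{r,s,t}}
  V13: {{s},{p,r},{p,s},{q,r},{q,s},{r,s},{s,t},{p,q,r},{p,q,s},{q,r,s},{r,s,t}} {{p,t}}
  V23: {{s},{p,r},{p,s},{q,r},{q,s},{r,s},{s,t},{p,q,r},{p,q,s},{q,r,s},{r,s,t}}
  V123: {{s},{p,r},{p,s},{q,r},{q,s},{r,s},{s,t},{p,q,r},{p,q,s},{q,r,s},{r,s,t}}
C dims 3,4,1; δ0: rk 2, SNF 1^2; δ1: rk 1, SNF 1^1
Ȟ^0: (3−2)−0=1 ⇒ Z
Ȟ^1: (4−1)−2=1 ⇒ Z
Ȟ^2: (1−0)−1=0 ⇒ 0

Ȟ^0(U;F) ≅ Z; Ȟ^1(U;F) ≅ Z; Ȟ^2(U;F) ≅ 0


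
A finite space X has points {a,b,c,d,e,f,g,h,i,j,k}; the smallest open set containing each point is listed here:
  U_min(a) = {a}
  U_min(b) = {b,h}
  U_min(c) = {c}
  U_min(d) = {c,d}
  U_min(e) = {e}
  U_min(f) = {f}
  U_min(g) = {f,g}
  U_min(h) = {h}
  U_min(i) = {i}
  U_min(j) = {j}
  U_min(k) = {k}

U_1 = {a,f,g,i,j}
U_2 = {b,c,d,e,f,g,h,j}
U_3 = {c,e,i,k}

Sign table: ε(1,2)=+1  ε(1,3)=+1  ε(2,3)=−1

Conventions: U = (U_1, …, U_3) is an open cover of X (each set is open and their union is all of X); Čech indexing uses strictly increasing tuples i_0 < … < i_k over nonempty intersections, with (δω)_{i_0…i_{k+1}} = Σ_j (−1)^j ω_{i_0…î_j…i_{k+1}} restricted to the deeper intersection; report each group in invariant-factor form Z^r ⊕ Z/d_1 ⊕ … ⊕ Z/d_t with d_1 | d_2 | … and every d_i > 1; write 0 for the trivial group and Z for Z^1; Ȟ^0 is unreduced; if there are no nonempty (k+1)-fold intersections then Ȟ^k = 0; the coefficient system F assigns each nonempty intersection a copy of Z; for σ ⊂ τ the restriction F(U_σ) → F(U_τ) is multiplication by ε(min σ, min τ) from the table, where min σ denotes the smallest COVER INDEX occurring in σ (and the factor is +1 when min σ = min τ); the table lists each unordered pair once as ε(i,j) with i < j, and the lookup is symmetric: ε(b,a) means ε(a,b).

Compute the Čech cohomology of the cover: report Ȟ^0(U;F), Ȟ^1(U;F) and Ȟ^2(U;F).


cover nerve:
  U12={f,g,j} U13={i} U23={c,e}
C dims 3,3; δ0: rk 3, SNF 1^2·2
Ȟ^0: (3−3)−0=0 ⇒ 0
Ȟ^1: (3−0)−3=0 plus torsion [2] ⇒ Z/2
Ȟ^2: (0−0)−0=0 ⇒ 0

Ȟ^0 ≅ 0; Ȟ^1 ≅ Z/2; Ȟ^2 ≅ 0


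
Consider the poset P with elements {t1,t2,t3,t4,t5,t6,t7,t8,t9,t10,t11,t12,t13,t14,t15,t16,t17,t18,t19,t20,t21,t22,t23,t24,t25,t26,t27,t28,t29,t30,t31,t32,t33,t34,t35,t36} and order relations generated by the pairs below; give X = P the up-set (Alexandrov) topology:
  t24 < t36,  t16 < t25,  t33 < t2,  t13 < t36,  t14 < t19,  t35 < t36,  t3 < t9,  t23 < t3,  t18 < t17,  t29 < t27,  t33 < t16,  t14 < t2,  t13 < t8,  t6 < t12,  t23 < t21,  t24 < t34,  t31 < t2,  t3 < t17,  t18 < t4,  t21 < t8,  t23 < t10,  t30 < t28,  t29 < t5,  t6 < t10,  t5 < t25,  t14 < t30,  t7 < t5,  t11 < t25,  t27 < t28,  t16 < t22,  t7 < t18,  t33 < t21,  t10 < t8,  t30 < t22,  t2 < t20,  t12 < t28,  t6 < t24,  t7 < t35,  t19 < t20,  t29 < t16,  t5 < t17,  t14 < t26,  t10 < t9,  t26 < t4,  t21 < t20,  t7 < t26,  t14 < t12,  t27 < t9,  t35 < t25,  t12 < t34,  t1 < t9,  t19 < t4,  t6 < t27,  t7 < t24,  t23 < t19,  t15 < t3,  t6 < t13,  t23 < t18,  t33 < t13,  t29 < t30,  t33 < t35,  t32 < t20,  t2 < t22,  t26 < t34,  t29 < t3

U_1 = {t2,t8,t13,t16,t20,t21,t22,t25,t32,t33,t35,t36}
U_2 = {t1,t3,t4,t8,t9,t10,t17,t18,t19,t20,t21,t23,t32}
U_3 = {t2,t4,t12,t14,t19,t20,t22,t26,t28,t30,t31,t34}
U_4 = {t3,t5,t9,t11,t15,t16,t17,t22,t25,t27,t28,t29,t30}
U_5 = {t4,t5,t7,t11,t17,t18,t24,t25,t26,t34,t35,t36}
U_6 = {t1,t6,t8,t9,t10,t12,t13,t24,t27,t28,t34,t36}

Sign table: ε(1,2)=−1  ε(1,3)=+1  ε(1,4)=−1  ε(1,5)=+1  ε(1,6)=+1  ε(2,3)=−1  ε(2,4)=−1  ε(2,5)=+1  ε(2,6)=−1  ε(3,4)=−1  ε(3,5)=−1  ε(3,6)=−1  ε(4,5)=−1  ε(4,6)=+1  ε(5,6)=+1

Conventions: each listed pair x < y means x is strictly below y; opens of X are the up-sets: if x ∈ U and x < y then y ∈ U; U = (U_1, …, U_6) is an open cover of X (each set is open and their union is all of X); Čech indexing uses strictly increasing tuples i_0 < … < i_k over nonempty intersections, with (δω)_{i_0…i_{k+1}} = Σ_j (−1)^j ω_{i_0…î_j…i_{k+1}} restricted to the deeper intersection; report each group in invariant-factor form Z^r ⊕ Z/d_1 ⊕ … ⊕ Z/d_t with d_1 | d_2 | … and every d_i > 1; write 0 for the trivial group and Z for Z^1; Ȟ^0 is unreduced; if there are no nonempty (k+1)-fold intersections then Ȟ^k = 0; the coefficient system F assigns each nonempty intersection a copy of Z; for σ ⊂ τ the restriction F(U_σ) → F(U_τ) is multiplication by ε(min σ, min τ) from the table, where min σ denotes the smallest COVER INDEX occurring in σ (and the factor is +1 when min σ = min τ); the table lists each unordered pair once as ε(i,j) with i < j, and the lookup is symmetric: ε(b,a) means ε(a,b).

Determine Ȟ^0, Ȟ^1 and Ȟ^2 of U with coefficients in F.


Ȟ^0(U;F) ≅ 0; Ȟ^1(U;F) ≅ Z/2; Ȟ^2(U;F) ≅ Z

nerve simplices:
  U12={t8,t20,t21,t32} U13={t2,t20,t22} U14={t16,t22,t25} U15={t25,t35,t36} U16={t8,t13,t36} U23={t4,t19,t20} U24={t3,t9,t17} U25={t4,t17,t18} U26={t1,t8,t9,t10} U34={t22,t28,t30} U35={t4,t26,t34} U36={t12,t28,t34} U45={t5,t11,t17,t25} U46={t9,t27,t28} U56={t24,t34,t36}
  U123={t20} U126={t8} U134={t22} U145={t25} U156={t36} U235={t4} U245={t17} U246={t9} U346={t28} U356={t34}
C dims 6,15,10; δ0: rk 6, SNF 1^5·2; δ1: rk 9, SNF 1^9
degree 0: 6−6−0 = 0 → Ȟ^0 ≅ 0
degree 1: 15−9−6 = 0 plus torsion [2] → Ȟ^1 ≅ Z/2
degree 2: 10−0−9 = 1 → Ȟ^2 ≅ Z


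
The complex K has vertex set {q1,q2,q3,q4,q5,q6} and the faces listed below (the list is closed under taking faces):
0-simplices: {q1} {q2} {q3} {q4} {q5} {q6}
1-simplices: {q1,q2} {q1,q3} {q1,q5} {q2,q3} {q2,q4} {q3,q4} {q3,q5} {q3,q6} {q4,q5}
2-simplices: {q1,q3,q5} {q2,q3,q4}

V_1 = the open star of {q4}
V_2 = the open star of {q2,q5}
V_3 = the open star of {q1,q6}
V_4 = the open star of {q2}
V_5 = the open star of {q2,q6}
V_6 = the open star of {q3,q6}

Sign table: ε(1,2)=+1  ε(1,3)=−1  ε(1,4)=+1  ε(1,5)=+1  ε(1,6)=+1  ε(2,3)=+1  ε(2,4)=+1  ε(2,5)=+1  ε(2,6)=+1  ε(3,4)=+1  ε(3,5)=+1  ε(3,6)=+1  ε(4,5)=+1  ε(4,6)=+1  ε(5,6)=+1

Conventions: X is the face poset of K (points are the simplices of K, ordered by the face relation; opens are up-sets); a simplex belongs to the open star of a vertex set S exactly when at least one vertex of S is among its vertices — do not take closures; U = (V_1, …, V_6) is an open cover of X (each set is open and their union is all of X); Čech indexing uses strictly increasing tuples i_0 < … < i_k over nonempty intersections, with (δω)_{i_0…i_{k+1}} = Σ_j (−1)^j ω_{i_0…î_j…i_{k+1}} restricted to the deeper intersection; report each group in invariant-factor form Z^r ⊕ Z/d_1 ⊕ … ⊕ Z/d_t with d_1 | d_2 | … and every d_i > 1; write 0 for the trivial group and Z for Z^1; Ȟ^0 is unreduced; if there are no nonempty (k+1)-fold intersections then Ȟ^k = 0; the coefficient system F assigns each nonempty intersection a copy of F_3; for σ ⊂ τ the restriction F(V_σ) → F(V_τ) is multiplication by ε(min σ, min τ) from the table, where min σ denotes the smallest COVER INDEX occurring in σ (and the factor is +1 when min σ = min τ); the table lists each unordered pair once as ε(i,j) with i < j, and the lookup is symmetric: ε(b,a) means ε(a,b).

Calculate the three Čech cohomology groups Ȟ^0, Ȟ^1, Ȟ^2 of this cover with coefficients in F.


Ȟ^0 = Z/3,  Ȟ^1 = 0,  Ȟ^2 = Z/3

intersection data:
  V1={{q4},{q2,q4},{q3,q4},{q4,q5},{q2,q3,q4}} V2={{q2},{q5},{q1,q2},{q1,q5},{q2,q3},{q2,q4},{q3,q5},{q4,q5},{q1,q3,q5},{q2,q3,q4}} V3={{q1},{q6},{q1,q2},{q1,q3},{q1,q5},{q3,q6},{q1,q3,q5}} V4={{q2},{q1,q2},{q2,q3},{q2,q4},{q2,q3,q4}} V5={{q2},{q6},{q1,q2},{q2,q3},{q2,q4},{q3,q6},{q2,q3,q4}} V6={{q3},{q6},{q1,q3},{q2,q3},{q3,q4},{q3,q5},{q3,q6},{q1,q3,q5},{q2,q3,q4}}
  V12={{q2,q4},{q4,q5},{q2,q3,q4}} V14={{q2,q4},{q2,q3,q4}} V15={{q2,q4},{q2,q3,q4}} V16={{q3,q4},{q2,q3,q4}} V23={{q1,q2},{q1,q5},{q1,q3,q5}} V24={{q2},{q1,q2},{q2,q3},{q2,q4},{q2,q3,q4}} V25={{q2},{q1,q2},{q2,q3},{q2,q4},{q2,q3,q4}} V26={{q2,q3},{q3,q5},{q1,q3,q5},{q2,q3,q4}} V34={{q1,q2}} V35={{q6},{q1,q2},{q3,q6}} V36={{q6},{q1,q3},{q3,q6},{q1,q3,q5}} V45={{q2},{q1,q2},{q2,q3},{q2,q4},{q2,q3,q4}} V46={{q2,q3},{q2,q3,q4}} V56={{q6},{q2,q3},{q3,q6},{q2,q3,q4}}
  V124={{q2,q4},{q2,q3,q4}} V125={{q2,q4},{q2,q3,q4}} V126={{q2,q3,q4}} V145={{q2,q4},{q2,q3,q4}} V146={{q2,q3,q4}} V156={{q2,q3,q4}} V234={{q1,q2}} V235={{q1,q2}} V236={{q1,q3,q5}} V245={{q2},{q1,q2},{q2,q3},{q2,q4},{q2,q3,q4}} V246={{q2,q3},{q2,q3,q4}} V256={{q2,q3},{q2,q3,q4}} V345={{q1,q2}} V356={{q6},{q3,q6}} V456={{q2,q3},{q2,q3,q4}}
  V1245={{q2,q4},{q2,q3,q4}} V1246={{q2,q3,q4}} V1256={{q2,q3,q4}} V1456={{q2,q3,q4}} V2345={{q1,q2}} V2456={{q2,q3},{q2,q3,q4}}
  V12456={{q2,q3,q4}}
C dims 6,14,15,6; δ0: rk_F3 5; δ1: rk_F3 9; δ2: rk_F3 5
Ȟ^0 = (6 − 5) − 0 = 1, so Ȟ^0 ≅ Z/3
Ȟ^1 = (14 − 9) − 5 = 0, so Ȟ^1 ≅ 0
Ȟ^2 = (15 − 5) − 9 = 1, so Ȟ^2 ≅ Z/3


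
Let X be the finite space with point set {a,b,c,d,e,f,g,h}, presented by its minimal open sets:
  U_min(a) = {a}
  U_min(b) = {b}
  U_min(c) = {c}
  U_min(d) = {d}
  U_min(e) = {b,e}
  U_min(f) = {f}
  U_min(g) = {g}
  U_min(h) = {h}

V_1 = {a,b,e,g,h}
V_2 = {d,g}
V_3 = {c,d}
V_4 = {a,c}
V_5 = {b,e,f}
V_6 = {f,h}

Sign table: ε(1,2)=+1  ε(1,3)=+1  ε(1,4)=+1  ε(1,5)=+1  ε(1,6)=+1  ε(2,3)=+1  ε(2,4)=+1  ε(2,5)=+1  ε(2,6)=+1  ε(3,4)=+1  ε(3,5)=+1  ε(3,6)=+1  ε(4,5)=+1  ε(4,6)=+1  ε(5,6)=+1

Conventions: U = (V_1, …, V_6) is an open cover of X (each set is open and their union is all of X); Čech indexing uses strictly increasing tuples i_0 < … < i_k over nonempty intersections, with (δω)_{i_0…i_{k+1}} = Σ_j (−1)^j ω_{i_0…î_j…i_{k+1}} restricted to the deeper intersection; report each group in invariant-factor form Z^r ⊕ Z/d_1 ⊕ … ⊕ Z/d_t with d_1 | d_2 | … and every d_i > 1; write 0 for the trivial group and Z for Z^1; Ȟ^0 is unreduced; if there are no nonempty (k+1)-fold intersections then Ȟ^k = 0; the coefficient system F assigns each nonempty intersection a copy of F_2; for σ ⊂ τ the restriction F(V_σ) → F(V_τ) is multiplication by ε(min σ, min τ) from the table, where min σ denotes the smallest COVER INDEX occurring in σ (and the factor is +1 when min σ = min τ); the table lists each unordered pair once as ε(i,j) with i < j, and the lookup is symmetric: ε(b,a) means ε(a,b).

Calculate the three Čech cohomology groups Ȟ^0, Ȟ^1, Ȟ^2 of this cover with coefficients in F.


Ȟ^0 = Z/2,  Ȟ^1 = Z/2 ⊕ Z/2,  Ȟ^2 = 0

nonempty intersections:
  V12={g} V14={a} V15={b,e} V16={h} V23={d} V34={c} V56={f}
C dims 6,7; δ0: rk_F2 5
Ȟ^0: (6−5)−0=1 ⇒ Z/2
Ȟ^1: (7−0)−5=2 ⇒ Z/2 ⊕ Z/2
Ȟ^2: (0−0)−0=0 ⇒ 0


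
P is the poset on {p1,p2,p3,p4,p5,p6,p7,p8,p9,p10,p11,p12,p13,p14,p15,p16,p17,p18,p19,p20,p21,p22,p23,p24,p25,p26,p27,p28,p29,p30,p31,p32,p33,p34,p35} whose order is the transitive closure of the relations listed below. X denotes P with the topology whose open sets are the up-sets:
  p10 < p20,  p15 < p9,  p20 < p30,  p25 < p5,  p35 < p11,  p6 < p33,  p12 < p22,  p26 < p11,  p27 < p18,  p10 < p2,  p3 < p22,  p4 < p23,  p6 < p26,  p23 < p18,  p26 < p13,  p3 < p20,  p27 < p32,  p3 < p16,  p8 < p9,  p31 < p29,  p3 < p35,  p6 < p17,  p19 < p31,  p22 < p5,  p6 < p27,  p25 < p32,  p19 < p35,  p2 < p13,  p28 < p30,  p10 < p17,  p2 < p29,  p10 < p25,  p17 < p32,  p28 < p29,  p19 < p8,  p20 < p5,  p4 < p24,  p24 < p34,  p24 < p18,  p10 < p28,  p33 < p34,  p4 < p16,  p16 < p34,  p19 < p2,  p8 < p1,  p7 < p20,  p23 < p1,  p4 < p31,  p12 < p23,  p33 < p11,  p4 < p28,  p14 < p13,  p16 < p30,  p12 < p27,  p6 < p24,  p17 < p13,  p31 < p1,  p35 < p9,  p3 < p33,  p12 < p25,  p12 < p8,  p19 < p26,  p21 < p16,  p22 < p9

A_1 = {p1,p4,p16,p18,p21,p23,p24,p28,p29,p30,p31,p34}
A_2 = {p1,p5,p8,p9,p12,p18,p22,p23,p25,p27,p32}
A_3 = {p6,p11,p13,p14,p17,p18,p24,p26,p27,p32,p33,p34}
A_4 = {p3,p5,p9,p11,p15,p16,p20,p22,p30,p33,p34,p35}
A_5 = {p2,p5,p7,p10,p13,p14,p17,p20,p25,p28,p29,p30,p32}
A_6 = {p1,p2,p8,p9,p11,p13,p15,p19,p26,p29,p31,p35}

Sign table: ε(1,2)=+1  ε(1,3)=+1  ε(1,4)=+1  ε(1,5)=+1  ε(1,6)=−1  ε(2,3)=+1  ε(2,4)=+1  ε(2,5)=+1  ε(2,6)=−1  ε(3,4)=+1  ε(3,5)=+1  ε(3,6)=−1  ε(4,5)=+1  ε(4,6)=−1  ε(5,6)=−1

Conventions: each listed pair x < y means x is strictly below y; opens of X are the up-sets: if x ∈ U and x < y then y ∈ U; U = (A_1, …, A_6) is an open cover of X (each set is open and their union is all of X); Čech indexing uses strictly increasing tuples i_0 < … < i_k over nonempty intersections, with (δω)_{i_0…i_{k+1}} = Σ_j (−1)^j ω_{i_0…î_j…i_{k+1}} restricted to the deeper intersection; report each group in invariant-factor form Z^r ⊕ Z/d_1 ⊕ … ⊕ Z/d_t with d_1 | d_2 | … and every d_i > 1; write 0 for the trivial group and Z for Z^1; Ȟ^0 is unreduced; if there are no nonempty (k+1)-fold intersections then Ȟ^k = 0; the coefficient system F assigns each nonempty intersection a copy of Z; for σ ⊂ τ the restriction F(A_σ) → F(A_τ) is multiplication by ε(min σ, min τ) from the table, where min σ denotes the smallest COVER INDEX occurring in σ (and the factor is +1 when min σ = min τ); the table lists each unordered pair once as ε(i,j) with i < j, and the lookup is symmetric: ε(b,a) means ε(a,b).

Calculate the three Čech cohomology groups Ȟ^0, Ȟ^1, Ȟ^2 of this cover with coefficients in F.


nonempty overlaps:
  A12={p1,p18,p23} A13={p18,p24,p34} A14={p16,p30,p34} A15={p28,p29,p30} A16={p1,p29,p31} A23={p18,p27,p32} A24={p5,p9,p22} A25={p5,p25,p32} A26={p1,p8,p9} A34={p11,p33,p34} A35={p13,p14,p17,p32} A36={p11,p13,p26} A45={p5,p20,p30} A46={p9,p11,p15,p35} A56={p2,p13,p29}
  A123={p18} A126={p1} A134={p34} A145={p30} A156={p29} A235={p32} A245={p5} A246={p9} A346={p11} A356={p13}
C dims 6,15,10; δ0: rk 5, SNF 1^5; δ1: rk 10, SNF 1^9·2
degree 0: 6−5−0 = 1 → Ȟ^0 ≅ Z
degree 1: 15−10−5 = 0 → Ȟ^1 ≅ 0
degree 2: 10−0−10 = 0 plus torsion [2] → Ȟ^2 ≅ Z/2

Ȟ^0 ≅ Z,  Ȟ^1 ≅ 0,  Ȟ^2 ≅ Z/2


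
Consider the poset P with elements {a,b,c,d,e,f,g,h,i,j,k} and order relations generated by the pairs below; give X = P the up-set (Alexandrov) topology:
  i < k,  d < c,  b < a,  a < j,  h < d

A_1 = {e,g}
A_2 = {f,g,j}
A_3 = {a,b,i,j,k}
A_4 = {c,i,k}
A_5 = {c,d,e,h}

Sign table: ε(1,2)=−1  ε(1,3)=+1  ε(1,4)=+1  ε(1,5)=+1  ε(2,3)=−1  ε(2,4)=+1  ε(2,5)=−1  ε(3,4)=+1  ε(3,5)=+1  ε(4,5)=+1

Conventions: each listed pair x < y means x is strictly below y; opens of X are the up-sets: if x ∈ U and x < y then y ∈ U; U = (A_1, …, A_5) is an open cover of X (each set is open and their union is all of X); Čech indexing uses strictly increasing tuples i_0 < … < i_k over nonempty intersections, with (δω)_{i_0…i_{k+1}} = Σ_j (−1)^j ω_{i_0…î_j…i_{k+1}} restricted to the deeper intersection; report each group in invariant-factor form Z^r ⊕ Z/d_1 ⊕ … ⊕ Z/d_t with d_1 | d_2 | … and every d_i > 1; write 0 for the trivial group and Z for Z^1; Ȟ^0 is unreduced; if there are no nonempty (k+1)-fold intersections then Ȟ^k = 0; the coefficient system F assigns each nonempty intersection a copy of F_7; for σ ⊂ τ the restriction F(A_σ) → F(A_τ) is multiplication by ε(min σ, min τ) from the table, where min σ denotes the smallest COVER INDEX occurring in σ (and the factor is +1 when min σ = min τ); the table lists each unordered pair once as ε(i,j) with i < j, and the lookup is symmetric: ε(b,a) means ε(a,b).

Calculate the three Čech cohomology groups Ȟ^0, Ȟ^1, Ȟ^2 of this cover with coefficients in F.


nonempty overlaps:
  A12={g} A15={e} A23={j} A34={i,k} A45={c}
C dims 5,5; δ0: rk_F7 4
degree 0: 5−4−0 = 1 → Ȟ^0 ≅ Z/7
degree 1: 5−0−4 = 1 → Ȟ^1 ≅ Z/7
degree 2: 0−0−0 = 0 → Ȟ^2 ≅ 0

Ȟ^0(U;F) ≅ Z/7; Ȟ^1(U;F) ≅ Z/7; Ȟ^2(U;F) ≅ 0


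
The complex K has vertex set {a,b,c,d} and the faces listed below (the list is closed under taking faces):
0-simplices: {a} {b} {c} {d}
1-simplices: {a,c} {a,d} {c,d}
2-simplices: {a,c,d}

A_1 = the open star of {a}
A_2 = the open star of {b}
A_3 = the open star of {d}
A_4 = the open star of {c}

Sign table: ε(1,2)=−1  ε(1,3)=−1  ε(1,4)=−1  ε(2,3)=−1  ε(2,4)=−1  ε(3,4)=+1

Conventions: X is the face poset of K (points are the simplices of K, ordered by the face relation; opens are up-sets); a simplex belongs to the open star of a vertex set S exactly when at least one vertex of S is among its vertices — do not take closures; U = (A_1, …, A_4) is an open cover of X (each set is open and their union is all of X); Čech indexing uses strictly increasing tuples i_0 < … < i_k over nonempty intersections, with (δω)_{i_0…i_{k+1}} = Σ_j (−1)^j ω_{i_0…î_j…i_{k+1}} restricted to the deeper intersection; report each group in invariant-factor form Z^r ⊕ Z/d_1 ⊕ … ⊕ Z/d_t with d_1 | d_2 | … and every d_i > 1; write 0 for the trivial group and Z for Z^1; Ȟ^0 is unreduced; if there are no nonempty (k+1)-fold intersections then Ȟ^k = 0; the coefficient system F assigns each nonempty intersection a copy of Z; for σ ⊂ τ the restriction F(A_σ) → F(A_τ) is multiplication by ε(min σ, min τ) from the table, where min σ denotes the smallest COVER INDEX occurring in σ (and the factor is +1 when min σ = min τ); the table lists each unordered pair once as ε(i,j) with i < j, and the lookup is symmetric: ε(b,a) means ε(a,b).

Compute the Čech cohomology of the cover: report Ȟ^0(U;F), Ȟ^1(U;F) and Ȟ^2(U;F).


Ȟ^0 = Z^2, Ȟ^1 = 0 and Ȟ^2 = 0

nonempty intersections:
  A1={{a},{a,c},{a,d},{a,c,d}} A2={{b}} A3={{d},{a,d},{c,d},{a,c,d}} A4={{c},{a,c},{c,d},{a,c,d}}
  A13={{a,d},{a,c,d}} A14={{a,c},{a,c,d}} A34={{c,d},{a,c,d}}
  A134={{a,c,d}}
C dims 4,3,1; δ0: rk 2, SNF 1^2; δ1: rk 1, SNF 1^1
Ȟ^0: (4−2)−0=2 ⇒ Z^2
Ȟ^1: (3−1)−2=0 ⇒ 0
Ȟ^2: (1−0)−1=0 ⇒ 0


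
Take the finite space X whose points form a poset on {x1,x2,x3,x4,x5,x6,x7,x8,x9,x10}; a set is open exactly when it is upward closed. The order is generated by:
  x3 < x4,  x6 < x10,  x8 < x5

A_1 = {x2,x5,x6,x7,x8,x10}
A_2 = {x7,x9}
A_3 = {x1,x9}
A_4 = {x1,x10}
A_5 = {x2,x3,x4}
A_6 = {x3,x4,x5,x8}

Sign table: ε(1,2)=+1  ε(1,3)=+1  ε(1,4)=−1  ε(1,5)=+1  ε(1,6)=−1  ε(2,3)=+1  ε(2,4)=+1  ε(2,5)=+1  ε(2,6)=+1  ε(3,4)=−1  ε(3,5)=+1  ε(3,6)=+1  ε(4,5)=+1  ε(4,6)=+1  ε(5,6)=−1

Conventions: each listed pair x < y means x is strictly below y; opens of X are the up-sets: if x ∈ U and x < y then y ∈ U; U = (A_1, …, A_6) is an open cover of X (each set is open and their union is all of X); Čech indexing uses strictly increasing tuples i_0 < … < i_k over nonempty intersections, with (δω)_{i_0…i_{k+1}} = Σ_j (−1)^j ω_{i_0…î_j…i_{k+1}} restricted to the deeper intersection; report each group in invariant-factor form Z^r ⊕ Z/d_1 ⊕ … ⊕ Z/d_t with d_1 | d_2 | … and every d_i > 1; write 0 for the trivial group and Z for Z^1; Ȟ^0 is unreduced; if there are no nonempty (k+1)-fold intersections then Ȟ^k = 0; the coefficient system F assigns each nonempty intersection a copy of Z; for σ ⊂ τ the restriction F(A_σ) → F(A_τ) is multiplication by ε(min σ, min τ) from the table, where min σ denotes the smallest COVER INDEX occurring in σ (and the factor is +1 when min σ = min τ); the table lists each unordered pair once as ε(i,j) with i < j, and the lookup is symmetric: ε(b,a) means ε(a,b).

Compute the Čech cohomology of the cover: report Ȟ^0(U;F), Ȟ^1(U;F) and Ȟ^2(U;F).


cover nerve:
  A12={x7} A14={x10} A15={x2} A16={x5,x8} A23={x9} A34={x1} A56={x3,x4}
C dims 6,7; δ0: rk 5, SNF 1^5
Ȟ^0: (6−5)−0=1 ⇒ Z
Ȟ^1: (7−0)−5=2 ⇒ Z^2
Ȟ^2: (0−0)−0=0 ⇒ 0

Ȟ^0 ≅ Z, Ȟ^1 ≅ Z^2, Ȟ^2 ≅ 0


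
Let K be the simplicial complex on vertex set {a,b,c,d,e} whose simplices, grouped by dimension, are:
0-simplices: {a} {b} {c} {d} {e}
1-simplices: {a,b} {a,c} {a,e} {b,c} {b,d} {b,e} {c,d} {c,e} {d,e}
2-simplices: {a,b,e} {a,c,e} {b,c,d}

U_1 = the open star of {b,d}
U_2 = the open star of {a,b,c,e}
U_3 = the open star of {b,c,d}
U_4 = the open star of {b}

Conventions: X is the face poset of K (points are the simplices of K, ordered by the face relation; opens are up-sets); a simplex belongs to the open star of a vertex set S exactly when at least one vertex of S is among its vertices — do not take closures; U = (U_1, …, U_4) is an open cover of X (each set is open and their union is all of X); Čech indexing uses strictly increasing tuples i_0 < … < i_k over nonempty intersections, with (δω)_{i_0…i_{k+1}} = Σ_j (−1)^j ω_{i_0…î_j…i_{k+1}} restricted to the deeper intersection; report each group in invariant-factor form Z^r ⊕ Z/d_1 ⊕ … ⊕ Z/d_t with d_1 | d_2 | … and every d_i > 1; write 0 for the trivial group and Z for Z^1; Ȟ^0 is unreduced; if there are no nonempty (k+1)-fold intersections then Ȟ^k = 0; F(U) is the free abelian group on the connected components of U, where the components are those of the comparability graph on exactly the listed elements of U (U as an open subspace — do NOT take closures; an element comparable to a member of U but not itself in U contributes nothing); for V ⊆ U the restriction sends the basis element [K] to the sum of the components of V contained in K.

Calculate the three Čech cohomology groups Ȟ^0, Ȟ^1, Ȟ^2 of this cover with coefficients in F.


Ȟ^0(U;F) ≅ Z, Ȟ^1(U;F) ≅ Z, Ȟ^2(U;F) ≅ 0

nonempty overlaps:
  U1={{b},{d},{a,b},{b,c},{b,d},{b,e},{c,d},{d,e},{a,b,e},{b,c,d}} U2={{a},{b},{c},{e},{a,b},{a,c},{a,e},{b,c},{b,d},{b,e},{c,d},{c,e},{d,e},{a,b,e},{a,c,e},{b,c,d}} U3={{b},{c},{d},{a,b},{a,c},{b,c},{b,d},{b,e},{c,d},{c,e},{d,e},{a,b,e},{a,c,e},{b,c,d}} U4={{b},{a,b},{b,c},{b,d},{b,e},{a,b,e},{b,c,d}}
  U12={{b},{a,b},{b,c},{b,d},{b,e},{c,d},{d,e},{a,b,e},{b,c,d}} U13={{b},{d},{a,b},{b,c},{b,d},{b,e},{c,d},{d,e},{a,b,e},{b,c,d}} U14={{b},{a,b},{b,c},{b,d},{b,e},{a,b,e},{b,c,d}} U23={{b},{c},{a,b},{a,c},{b,c},{b,d},{b,e},{c,d},{c,e},{d,e},{a,b,e},{a,c,e},{b,c,d}} U24={{b},{a,b},{b,c},{b,d},{b,e},{a,b,e},{b,c,d}} U34={{b},{a,b},{b,c},{b,d},{b,e},{a,b,e},{b,c,d}}
  U123={{b},{a,b},{b,c},{b,d},{b,e},{c,d},{d,e},{a,b,e},{b,c,d}} U124={{b},{a,b},{b,c},{b,d},{b,e},{a,b,e},{b,c,d}} U134={{b},{a,b},{b,c},{b,d},{b,e},{a,b,e},{b,c,d}} U234={{b},{a,b},{b,c},{b,d},{b,e},{a,b,e},{b,c,d}}
  U1234={{b},{a,b},{b,c},{b,d},{b,e},{a,b,e},{b,c,d}}
components per intersection:
  U1: {{b},{d},{a,b},{b,c},{b,d},{b,e},{c,d},{d,e},{a,b,e},{b,c,d}}
  U2: {{a},{b},{c},{e},{a,b},{a,c},{a,e},{b,c},{b,d},{b,e},{c,d},{c,e},{d,e},{a,b,e},{a,c,e},{b,c,d}}
  U3: {{b},{c},{d},{a,b},{a,c},{b,c},{b,d},{b,e},{c,d},{c,e},{d,e},{a,b,e},{a,c,e},{b,c,d}}
  U4: {{b},{a,b},{b,c},{b,d},{b,e},{a,b,e},{b,c,d}}
  U12: {{b},{a,b},{b,c},{b,d},{b,e},{c,d},{a,b,e},{b,c,d}} {{d,e}}
  U13: {{b},{d},{a,b},{b,c},{b,d},{b,e},{c,d},{d,e},{a,b,e},{b,c,d}}
  U14: {{b},{a,b},{b,c},{b,d},{b,e},{a,b,e},{b,c,d}}
  U23: {{b},{c},{a,b},{a,c},{b,c},{b,d},{b,e},{c,d},{c,e},{a,b,e},{a,c,e},{b,c,d}} {{d,e}}
  U24: {{b},{a,b},{b,c},{b,d},{b,e},{a,b,e},{b,c,d}}
  U34: {{b},{a,b},{b,c},{b,d},{b,e},{a,b,e},{b,c,d}}
  U123: {{b},{a,b},{b,c},{b,d},{b,e},{c,d},{a,b,e},{b,c,d}} {{d,e}}
  U124: {{b},{a,b},{b,c},{b,d},{b,e},{a,b,e},{b,c,d}}
  U134: {{b},{a,b},{b,c},{b,d},{b,e},{a,b,e},{b,c,d}}
  U234: {{b},{a,b},{b,c},{b,d},{b,e},{a,b,e},{b,c,d}}
  U1234: {{b},{a,b},{b,c},{b,d},{b,e},{a,b,e},{b,c,d}}
C dims 4,8,5,1; δ0: rk 3, SNF 1^3; δ1: rk 4, SNF 1^4; δ2: rk 1, SNF 1^1
degree 0: 4−3−0 = 1 → Ȟ^0 ≅ Z
degree 1: 8−4−3 = 1 → Ȟ^1 ≅ Z
degree 2: 5−1−4 = 0 → Ȟ^2 ≅ 0


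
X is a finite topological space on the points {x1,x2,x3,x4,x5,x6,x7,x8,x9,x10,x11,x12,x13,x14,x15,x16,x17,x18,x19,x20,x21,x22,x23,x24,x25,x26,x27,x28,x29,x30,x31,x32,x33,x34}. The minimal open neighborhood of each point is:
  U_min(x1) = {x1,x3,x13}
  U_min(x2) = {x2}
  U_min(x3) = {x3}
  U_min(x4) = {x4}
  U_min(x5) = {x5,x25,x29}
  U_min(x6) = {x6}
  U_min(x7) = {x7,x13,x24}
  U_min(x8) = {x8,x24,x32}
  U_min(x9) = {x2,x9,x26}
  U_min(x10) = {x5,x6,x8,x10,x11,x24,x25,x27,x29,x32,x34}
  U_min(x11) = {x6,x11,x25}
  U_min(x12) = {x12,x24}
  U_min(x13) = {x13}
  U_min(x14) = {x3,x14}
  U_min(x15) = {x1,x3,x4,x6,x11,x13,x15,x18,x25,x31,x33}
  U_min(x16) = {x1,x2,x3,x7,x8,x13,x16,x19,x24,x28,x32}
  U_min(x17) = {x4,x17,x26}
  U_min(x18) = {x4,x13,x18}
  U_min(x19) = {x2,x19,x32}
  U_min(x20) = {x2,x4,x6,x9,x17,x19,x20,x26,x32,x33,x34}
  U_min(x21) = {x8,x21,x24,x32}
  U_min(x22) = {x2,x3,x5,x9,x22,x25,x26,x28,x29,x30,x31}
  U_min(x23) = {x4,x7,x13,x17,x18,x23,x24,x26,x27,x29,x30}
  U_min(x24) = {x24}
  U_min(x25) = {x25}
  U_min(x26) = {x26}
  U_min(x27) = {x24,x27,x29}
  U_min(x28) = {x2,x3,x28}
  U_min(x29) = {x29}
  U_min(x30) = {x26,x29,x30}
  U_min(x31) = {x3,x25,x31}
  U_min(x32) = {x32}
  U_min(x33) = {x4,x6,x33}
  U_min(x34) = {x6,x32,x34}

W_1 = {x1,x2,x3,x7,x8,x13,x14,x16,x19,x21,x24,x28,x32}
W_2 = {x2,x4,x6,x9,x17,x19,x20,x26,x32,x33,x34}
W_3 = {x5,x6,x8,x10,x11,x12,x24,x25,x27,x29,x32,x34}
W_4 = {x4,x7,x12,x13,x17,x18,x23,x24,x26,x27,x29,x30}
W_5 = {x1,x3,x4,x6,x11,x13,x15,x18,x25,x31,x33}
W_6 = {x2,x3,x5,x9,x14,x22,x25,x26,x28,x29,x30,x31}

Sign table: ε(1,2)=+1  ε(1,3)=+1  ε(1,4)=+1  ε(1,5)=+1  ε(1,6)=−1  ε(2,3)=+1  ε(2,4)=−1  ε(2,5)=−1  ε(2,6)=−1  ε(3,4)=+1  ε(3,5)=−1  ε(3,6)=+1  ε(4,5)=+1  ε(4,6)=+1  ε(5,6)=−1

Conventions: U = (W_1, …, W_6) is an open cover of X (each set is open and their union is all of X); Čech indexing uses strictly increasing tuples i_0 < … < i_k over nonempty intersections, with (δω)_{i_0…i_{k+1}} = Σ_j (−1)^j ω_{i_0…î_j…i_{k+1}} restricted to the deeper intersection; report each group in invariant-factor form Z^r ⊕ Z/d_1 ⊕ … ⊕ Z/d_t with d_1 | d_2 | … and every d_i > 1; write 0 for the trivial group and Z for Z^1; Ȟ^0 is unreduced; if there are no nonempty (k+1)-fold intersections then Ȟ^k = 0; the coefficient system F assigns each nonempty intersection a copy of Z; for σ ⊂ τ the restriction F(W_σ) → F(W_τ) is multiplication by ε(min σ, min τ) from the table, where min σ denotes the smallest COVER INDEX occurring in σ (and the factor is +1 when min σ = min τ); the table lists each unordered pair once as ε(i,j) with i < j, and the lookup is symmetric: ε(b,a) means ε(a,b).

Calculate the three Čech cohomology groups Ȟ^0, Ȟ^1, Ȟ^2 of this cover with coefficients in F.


Ȟ^0(U;F) ≅ 0, Ȟ^1(U;F) ≅ Z/2 and Ȟ^2(U;F) ≅ Z

nerve of the cover:
  W12={x2,x19,x32} W13={x8,x24,x32} W14={x7,x13,x24} W15={x1,x3,x13} W16={x2,x3,x14,x28} W23={x6,x32,x34} W24={x4,x17,x26} W25={x4,x6,x33} W26={x2,x9,x26} W34={x12,x24,x27,x29} W35={x6,x11,x25} W36={x5,x25,x29} W45={x4,x13,x18} W46={x26,x29,x30} W56={x3,x25,x31}
  W123={x32} W126={x2} W134={x24} W145={x13} W156={x3} W235={x6} W245={x4} W246={x26} W346={x29} W356={x25}
C dims 6,15,10; δ0: rk 6, SNF 1^5·2; δ1: rk 9, SNF 1^9
Ȟ^0 = (6 − 6) − 0 = 0, so Ȟ^0 ≅ 0
Ȟ^1 = (15 − 9) − 6 = 0 plus torsion [2], so Ȟ^1 ≅ Z/2
Ȟ^2 = (10 − 0) − 9 = 1, so Ȟ^2 ≅ Z
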